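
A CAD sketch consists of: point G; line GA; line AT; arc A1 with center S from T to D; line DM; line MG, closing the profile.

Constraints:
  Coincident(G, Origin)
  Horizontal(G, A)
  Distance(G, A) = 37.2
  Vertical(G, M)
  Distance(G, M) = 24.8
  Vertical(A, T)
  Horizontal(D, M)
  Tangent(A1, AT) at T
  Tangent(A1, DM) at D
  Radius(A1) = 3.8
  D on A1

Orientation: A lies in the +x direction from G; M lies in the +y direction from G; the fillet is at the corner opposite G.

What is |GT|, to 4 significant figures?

42.72

The virtual corner opposite G is at (37.20, 24.80). A1 meets AT tangentially, so ST is at right angles to AT and the tangent condition forces SD to be normal to DM, with radius 3.8, so the center S sits 3.8 in from both sides at S = (33.40, 21.00). That places the tangent points at T = (37.20, 21.00) on AT and D = (33.40, 24.80) on DM. Then |GT| = |T − G| = 42.72.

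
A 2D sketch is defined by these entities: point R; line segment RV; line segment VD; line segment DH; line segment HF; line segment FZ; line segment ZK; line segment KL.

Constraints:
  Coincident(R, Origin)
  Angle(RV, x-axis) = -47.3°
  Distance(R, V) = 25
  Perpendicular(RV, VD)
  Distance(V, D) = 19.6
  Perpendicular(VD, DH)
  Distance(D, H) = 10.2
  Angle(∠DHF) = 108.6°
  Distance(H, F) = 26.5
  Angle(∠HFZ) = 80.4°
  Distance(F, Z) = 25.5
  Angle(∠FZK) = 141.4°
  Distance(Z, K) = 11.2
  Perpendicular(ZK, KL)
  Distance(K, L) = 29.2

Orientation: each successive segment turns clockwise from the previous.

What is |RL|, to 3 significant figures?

34.3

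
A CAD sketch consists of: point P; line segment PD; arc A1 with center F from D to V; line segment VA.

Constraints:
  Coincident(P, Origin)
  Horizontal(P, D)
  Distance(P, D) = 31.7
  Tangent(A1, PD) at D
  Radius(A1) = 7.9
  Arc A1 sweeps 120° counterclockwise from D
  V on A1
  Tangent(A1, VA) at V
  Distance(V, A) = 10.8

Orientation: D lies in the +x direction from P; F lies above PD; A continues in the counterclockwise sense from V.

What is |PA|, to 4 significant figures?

39.34

P is at the origin; P and D share the same y with |PD| = 31.7 and D on the +x side, so D = (31.70, 0.000). Tangency of A1 to PD means the radius FD is perpendicular to PD, so F = D + (0, 7.9) = (31.70, 7.900). On A1, D sits at bearing -90° from F; a 120° counterclockwise sweep puts V at bearing 30°, so V = F + 7.9·(cos 30°, sin 30°) = (38.54, 11.85). Since A1 is tangent to VA there, FV ⟂ VA, so VA runs along (−sin 30°, cos 30°); with |VA| = 10.8, A = (33.14, 21.20). Then |PA| = |A − P| = 39.34.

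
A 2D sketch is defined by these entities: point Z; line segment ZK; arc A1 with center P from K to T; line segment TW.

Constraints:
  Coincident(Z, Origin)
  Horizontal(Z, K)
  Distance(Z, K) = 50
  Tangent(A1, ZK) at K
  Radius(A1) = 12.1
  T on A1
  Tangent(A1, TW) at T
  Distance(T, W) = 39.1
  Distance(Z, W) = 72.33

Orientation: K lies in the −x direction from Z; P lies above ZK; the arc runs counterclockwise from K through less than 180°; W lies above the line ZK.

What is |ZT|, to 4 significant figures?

41.37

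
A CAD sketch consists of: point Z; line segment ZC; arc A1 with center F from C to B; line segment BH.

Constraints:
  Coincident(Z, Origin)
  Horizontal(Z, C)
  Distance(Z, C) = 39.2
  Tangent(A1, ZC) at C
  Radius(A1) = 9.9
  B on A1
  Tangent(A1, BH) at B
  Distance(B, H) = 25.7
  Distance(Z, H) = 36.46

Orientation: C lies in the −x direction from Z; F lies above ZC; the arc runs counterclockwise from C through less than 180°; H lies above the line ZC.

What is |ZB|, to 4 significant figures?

30.64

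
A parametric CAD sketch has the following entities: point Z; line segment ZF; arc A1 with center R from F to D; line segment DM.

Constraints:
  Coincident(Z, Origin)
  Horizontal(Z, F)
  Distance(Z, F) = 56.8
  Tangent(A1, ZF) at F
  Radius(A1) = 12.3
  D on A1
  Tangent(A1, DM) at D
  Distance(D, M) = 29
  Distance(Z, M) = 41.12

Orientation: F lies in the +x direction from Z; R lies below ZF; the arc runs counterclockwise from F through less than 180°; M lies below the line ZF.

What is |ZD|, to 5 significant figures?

47.151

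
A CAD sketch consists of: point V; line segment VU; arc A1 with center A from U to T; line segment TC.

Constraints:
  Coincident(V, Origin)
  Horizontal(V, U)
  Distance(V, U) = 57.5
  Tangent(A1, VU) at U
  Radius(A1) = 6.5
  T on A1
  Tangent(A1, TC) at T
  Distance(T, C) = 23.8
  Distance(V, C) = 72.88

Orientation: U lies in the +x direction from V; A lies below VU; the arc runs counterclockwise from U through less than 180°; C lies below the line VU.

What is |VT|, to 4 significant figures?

53.35

Checks: V = (0.00, 0.00) ✓; ∠(AU, UV) = 90.00° ✓; |AT| = 6.500 ✓; ∠(AT, TC) = 90.00° ✓; |TC| = 23.80 ✓; |VC| = 72.88 ✓.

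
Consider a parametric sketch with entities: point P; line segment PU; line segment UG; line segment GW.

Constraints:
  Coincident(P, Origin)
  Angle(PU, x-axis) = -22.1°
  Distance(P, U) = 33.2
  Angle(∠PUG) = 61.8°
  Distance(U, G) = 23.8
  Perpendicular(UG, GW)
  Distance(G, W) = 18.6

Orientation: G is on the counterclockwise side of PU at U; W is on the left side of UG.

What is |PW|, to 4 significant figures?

13.39

P is at the origin; PU runs at -22.1° with length 33.2, so U = 33.2·(cos -22.1°, sin -22.1°) = (30.76, -12.49). ∠PUG = 61.8°, so UG runs at -22.1° + (180° − 61.8°) = 96.10° from the x-axis; with |UG| = 23.8, G = U + 23.8·(cos 96.10°, sin 96.10°) = (28.23, 11.17). UG ⟂ GW; with |GW| = 18.6 on the left of UG, W = G + 18.6·(-0.9943, -0.1063) = (9.737, 9.198). Then |PW| = |W − P| = 13.39.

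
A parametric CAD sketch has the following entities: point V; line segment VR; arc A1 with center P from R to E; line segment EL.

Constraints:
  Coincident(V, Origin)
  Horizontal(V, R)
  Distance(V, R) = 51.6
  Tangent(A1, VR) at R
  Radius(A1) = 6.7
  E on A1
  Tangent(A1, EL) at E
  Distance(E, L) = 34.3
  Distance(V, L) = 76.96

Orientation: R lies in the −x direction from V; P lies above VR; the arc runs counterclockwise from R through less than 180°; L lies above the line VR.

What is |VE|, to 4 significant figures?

47.47

Checks: |PE| = 6.700 ✓; ∠(PE, EL) = 90.00° ✓; |EL| = 34.30 ✓; |VL| = 76.96 ✓.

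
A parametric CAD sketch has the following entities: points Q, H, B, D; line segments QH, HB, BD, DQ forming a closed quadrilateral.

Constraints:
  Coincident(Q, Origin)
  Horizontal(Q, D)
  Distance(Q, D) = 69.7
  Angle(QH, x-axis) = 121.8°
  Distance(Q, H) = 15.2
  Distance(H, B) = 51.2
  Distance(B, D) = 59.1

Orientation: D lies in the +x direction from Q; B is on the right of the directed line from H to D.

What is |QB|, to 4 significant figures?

36.00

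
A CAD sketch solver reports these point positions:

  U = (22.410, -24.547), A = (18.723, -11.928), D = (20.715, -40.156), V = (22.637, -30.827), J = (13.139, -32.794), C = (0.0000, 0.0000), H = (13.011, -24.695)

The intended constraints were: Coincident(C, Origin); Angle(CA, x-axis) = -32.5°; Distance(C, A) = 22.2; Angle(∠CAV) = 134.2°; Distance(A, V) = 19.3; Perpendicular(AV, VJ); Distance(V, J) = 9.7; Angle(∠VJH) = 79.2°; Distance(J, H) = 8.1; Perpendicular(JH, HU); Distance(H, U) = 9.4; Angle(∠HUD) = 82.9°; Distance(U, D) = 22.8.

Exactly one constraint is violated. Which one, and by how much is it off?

Distance(U, D) = 22.8 — off by 7.10.

C = (0.00, 0.00) ✓; CA at -32.50° ✓; |CA| = 22.20 ✓; ∠CAV = 134.2° ✓; |AV| = 19.30 ✓; ∠(AV, VJ) = 90.00° ✓; |VJ| = 9.700 ✓; ∠VJH = 79.21° ✓; |JH| = 8.100 ✓; ∠(JH, HU) = 90.00° ✓; |HU| = 9.400 ✓; ∠HUD = 82.90° ✓; |UD| = 15.70 ✗.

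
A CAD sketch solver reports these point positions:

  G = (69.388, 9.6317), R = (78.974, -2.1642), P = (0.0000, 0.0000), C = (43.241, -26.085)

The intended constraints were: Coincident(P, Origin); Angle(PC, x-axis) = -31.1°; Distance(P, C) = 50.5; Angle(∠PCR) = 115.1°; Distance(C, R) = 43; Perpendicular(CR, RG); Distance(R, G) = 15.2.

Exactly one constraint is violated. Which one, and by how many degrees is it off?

Perpendicular(CR, RG) — off by 5.30°.

P = (0.00, 0.00) ✓; PC at -31.10° ✓; |PC| = 50.50 ✓; ∠PCR = 115.1° ✓; |CR| = 43.00 ✓; ∠(CR, RG) = 95.30° ✗; |RG| = 15.20 ✓.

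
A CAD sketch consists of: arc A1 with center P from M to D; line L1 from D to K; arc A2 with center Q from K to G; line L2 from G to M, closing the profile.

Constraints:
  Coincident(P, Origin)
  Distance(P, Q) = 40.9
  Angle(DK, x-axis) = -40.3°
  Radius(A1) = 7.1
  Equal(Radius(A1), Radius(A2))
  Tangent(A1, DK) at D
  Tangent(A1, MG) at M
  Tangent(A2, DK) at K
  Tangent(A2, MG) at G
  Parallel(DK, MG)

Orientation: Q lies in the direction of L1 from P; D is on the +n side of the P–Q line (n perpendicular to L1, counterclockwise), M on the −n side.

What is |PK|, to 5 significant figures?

41.512

Tangency of A1 to both parallel lines with radius 7.1 puts D and M at P ± 7.1·n: D = (4.5922, 5.4149), M = (-4.5922, -5.4149). Equal radii place K and G the same way about Q: K = Q + 7.1·n = (35.785, -21.039), G = Q − 7.1·n = (26.601, -31.869). Then |PK| = |K − P| = 41.512.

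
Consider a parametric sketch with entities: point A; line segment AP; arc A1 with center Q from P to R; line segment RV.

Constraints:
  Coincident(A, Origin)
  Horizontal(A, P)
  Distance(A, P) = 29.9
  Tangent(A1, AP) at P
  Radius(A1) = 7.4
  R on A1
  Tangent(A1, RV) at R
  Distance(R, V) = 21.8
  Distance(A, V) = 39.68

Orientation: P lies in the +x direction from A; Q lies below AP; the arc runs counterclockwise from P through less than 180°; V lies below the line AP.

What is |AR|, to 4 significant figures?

24.14

A is at the origin; AP is horizontal with |AP| = 29.9 and P on the +x side, so P = (29.90, 0.000). Tangency of A1 to AP means the radius QP is perpendicular to AP, so Q = P + (0, -7.4) = (29.90, -7.400). Since QR ⟂ RV (tangency), |QV| = √(7.4² + 21.8²) = 23.02 regardless of where R sits on A1. So V lies on both circle(A, 39.68) and circle(Q, 23.02); the below-AP intersection is V = (25.89, -30.07). R is the foot of the tangent from V: R = (22.59, -8.522).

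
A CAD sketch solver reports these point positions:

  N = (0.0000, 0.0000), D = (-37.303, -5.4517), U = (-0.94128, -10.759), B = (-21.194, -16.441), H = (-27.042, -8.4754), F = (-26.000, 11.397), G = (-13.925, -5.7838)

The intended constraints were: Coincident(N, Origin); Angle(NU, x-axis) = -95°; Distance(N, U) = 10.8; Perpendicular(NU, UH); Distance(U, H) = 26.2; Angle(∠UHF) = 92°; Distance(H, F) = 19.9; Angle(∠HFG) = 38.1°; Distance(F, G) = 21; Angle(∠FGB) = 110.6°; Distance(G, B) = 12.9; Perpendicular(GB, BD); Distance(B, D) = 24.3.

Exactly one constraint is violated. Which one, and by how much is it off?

Distance(B, D) = 24.3 — off by 4.80.

N = (0.00, 0.00) ✓; NU at -95.00° ✓; |NU| = 10.80 ✓; ∠(NU, UH) = 90.00° ✓; |UH| = 26.20 ✓; ∠UHF = 92.00° ✓; |HF| = 19.90 ✓; ∠HFG = 38.10° ✓; |FG| = 21.00 ✓; ∠FGB = 110.6° ✓; |GB| = 12.90 ✓; ∠(GB, BD) = 90.00° ✓; |BD| = 19.50 ✗.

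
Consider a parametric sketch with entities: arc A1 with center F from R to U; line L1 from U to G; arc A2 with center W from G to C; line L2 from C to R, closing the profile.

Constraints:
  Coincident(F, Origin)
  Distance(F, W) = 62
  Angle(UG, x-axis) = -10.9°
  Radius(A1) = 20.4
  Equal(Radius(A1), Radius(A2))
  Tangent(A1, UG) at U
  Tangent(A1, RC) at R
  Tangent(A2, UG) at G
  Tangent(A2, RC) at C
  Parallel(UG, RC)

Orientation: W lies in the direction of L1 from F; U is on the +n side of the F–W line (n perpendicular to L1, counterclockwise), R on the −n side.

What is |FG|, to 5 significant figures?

65.270

Tangency of A1 to both parallel lines with radius 20.4 puts U and R at F ± 20.4·n: U = (3.8575, 20.032), R = (-3.8575, -20.032). Equal radii place G and C the same way about W: G = W + 20.4·n = (64.739, 8.3080), C = W − 20.4·n = (57.024, -31.756). Then |FG| = |G − F| = 65.270.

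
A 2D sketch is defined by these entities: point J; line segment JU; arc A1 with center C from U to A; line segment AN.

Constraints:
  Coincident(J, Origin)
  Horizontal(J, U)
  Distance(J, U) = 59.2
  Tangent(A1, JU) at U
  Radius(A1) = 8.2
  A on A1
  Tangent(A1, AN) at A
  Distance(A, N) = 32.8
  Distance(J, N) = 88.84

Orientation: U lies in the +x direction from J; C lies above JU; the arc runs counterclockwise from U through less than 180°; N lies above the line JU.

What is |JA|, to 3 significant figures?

66.4

J is at the origin; JU is horizontal with |JU| = 59.2 and U on the +x side, so U = (59.2, 0.00). Since A1 is tangent to JU there, CU ⟂ JU, so C = U + (0, 8.2) = (59.2, 8.20). Since CA ⟂ AN (tangency), |CN| = √(8.2² + 32.8²) = 33.8 regardless of where A sits on A1. So N lies on both circle(J, 88.84) and circle(C, 33.8); the above-JU intersection is N = (82.7, 32.5). A is the foot of the tangent from N: A = (66.3, 4.11).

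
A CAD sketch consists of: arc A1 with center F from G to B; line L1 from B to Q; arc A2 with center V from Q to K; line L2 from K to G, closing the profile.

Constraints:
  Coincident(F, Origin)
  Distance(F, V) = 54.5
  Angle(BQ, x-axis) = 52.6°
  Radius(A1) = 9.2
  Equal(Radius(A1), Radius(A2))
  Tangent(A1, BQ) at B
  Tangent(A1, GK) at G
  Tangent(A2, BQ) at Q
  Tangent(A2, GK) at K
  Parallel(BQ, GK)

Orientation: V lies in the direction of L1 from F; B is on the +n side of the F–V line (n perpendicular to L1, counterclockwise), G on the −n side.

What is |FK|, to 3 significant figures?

55.3

Tangency of A1 to both parallel lines with radius 9.2 puts B and G at F ± 9.2·n: B = (-7.31, 5.59), G = (7.31, -5.59). Equal radii place Q and K the same way about V: Q = V + 9.2·n = (25.8, 48.9), K = V − 9.2·n = (40.4, 37.7). Then |FK| = |K − F| = 55.3.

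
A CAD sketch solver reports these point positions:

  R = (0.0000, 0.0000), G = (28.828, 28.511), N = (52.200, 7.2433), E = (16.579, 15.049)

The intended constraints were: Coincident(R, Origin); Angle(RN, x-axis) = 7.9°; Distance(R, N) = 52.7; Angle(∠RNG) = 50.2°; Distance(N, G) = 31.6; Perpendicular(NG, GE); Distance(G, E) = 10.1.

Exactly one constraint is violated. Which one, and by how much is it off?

Distance(G, E) = 10.1 — off by 8.10.

R = (0.00, 0.00) ✓; RN at 7.900° ✓; |RN| = 52.70 ✓; ∠RNG = 50.20° ✓; |NG| = 31.60 ✓; ∠(NG, GE) = 90.00° ✓; |GE| = 18.20 ✗.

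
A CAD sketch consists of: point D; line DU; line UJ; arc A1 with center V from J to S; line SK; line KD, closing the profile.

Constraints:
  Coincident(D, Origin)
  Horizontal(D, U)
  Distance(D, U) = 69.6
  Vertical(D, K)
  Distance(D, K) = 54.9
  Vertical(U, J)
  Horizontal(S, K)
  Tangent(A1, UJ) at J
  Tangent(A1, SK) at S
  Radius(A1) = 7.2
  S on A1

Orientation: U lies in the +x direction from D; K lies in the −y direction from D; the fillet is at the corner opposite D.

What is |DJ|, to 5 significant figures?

84.377

D is at the origin; D and U share the same y with |DU| = 69.6 and U on the +x side, so U = (69.600, 0.0000). D and K share the same x with |DK| = 54.9 and K on the −y side, so K = (0.0000, -54.900). The virtual corner opposite D is at (69.600, -54.900). The tangent condition forces VJ to be normal to UJ and A1 meets SK tangentially, so VS is at right angles to SK, with radius 7.2, so the center V sits 7.2 in from both sides at V = (62.400, -47.700). That places the tangent points at J = (69.600, -47.700) on UJ and S = (62.400, -54.900) on SK. Then |DJ| = |J − D| = 84.377.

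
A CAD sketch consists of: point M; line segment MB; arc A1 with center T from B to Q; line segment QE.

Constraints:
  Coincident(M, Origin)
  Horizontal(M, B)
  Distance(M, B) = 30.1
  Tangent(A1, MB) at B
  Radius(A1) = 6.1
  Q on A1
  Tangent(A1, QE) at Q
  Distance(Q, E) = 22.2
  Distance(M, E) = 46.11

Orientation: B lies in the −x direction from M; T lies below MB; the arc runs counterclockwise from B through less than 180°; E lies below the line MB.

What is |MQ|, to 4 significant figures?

36.70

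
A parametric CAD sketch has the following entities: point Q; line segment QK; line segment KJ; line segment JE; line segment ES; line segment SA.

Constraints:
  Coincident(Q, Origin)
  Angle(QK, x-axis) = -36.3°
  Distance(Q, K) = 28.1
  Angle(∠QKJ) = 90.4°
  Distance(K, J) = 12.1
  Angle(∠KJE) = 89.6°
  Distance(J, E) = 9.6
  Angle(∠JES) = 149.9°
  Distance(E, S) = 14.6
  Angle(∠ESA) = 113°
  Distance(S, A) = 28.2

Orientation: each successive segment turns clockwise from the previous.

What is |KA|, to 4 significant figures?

29.78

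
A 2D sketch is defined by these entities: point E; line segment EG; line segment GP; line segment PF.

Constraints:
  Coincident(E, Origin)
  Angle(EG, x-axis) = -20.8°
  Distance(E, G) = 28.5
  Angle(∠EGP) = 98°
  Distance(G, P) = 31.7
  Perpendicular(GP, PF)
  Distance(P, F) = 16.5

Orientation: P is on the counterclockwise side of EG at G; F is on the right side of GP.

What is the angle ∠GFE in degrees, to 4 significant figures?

23.93°

E is at the origin; EG runs at -20.8° with length 28.5, so G = 28.5·(cos -20.8°, sin -20.8°) = (26.64, -10.12). ∠EGP = 98.0°, so GP runs at -20.8° + (180° − 98.0°) = 61.20° from the x-axis; with |GP| = 31.7, P = G + 31.7·(cos 61.20°, sin 61.20°) = (41.91, 17.66). GP ⟂ PF; with |PF| = 16.5 on the right of GP, F = P + 16.5·(0.8763, -0.4818) = (56.37, 9.709). Then cos ∠GFE = FG·FE / (|FG||FE|), giving 23.93°.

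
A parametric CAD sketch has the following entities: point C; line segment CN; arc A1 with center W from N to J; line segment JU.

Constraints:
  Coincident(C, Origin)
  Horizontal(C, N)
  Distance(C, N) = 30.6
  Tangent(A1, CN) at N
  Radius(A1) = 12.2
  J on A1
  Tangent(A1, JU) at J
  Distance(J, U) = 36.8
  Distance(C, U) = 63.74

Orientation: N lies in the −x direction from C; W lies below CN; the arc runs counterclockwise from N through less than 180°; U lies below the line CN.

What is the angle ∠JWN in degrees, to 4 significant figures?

94.82°

C is at the origin; CN is horizontal with |CN| = 30.6 and N on the −x side, so N = (-30.60, 0.000). Since A1 is tangent to CN there, WN ⟂ CN, so W = N + (0, -12.2) = (-30.60, -12.20). Since WJ ⟂ JU (tangency), |WU| = √(12.2² + 36.8²) = 38.77 regardless of where J sits on A1. So U lies on both circle(C, 63.74) and circle(W, 38.77); the below-CN intersection is U = (-39.66, -49.90). J is the foot of the tangent from U: J = (-42.76, -13.23).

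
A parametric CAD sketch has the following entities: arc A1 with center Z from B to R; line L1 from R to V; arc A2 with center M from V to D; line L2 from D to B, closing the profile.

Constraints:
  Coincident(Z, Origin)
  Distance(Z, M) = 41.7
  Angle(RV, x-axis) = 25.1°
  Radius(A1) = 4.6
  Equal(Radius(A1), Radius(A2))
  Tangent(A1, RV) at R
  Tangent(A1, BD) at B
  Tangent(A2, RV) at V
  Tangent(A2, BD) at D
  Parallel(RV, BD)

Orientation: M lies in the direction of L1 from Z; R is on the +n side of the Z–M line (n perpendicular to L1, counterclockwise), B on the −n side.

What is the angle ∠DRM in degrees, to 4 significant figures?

6.147°

Tangency of A1 to both parallel lines with radius 4.6 puts R and B at Z ± 4.6·n: R = (-1.951, 4.166), B = (1.951, -4.166). Equal radii place V and D the same way about M: V = M + 4.6·n = (35.81, 21.85), D = M − 4.6·n = (39.71, 13.52). Then cos ∠DRM = RD·RM / (|RD||RM|), giving 6.147°.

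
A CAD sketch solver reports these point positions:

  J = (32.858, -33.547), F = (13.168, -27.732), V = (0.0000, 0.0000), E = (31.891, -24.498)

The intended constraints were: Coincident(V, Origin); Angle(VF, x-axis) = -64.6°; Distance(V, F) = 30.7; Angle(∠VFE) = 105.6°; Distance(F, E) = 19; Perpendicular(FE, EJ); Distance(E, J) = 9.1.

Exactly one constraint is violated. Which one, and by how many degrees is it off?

Perpendicular(FE, EJ) — off by 3.70°.

V = (0.00, 0.00) ✓; VF at -64.60° ✓; |VF| = 30.70 ✓; ∠VFE = 105.6° ✓; |FE| = 19.00 ✓; ∠(FE, EJ) = 93.70° ✗; |EJ| = 9.101 ✓.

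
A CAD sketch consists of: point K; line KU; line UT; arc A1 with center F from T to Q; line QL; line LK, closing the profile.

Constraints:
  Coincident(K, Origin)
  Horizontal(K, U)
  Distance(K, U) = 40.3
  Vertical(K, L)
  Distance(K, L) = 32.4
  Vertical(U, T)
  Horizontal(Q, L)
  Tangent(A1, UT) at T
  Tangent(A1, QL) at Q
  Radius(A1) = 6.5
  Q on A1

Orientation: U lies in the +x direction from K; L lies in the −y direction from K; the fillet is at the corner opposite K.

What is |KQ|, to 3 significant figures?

46.8

K is at the origin; KU is horizontal with |KU| = 40.3 and U on the +x side, so U = (40.3, 0.00). K and L share the same x with |KL| = 32.4 and L on the −y side, so L = (0.00, -32.4). The virtual corner opposite K is at (40.3, -32.4). The tangent condition forces FT to be normal to UT and A1 meets QL tangentially, so FQ is at right angles to QL, with radius 6.5, so the center F sits 6.5 in from both sides at F = (33.8, -25.9). That places the tangent points at T = (40.3, -25.9) on UT and Q = (33.8, -32.4) on QL. Then |KQ| = |Q − K| = 46.8.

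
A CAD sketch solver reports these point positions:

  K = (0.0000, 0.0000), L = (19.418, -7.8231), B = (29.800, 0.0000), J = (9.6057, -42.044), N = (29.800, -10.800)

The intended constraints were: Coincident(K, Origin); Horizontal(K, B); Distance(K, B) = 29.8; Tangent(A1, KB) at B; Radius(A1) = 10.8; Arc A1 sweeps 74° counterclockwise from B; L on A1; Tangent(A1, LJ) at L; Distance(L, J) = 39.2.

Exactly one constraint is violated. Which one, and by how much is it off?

Distance(L, J) = 39.2 — off by 3.60.

K = (0.00, 0.00) ✓; K.y = 0.00, B.y = 0.00 ✓; |KB| = 29.80 ✓; ∠(NB, BK) = 90.00° ✓; |NB| = 10.80 ✓; bearing(N→L) − bearing(N→B) = 74.00° ✓; |NL| = 10.80 ✓; ∠(NL, LJ) = 90.00° ✓; |LJ| = 35.60 ✗.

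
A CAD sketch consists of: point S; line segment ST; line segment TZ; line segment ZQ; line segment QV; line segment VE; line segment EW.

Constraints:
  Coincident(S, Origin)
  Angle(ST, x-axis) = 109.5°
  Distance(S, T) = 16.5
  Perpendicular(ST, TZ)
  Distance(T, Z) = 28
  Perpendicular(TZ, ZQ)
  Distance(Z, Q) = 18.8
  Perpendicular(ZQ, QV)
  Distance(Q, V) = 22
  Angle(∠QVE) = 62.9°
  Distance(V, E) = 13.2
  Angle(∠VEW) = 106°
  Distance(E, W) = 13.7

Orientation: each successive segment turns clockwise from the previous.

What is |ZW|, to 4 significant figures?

10.02

∠QVE = 62.9° gives VE at 82.40° from the x-axis; with |VE| = 13.2, E = (8.169, 12.92). ∠VEW = 106.0° gives EW at 8.400° from the x-axis; with |EW| = 13.7, W = (21.72, 14.92). Then |ZW| = |W − Z| = 10.02.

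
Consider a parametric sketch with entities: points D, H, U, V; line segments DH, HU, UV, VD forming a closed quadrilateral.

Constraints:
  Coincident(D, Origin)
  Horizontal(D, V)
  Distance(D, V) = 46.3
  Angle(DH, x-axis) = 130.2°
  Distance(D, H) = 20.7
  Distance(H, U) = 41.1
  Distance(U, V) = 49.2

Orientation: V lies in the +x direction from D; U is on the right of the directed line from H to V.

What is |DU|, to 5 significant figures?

22.285

Checks: |HU| = 41.10 ✓; |UV| = 49.20 ✓.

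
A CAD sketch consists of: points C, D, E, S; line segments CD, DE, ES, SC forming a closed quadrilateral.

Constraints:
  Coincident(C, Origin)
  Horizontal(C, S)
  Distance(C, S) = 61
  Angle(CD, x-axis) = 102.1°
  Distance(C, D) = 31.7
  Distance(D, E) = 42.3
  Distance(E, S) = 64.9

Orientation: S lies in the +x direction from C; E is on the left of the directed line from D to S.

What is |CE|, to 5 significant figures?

62.204

C is at the origin; CS is horizontal with |CS| = 61.0 and S in +x, so S = (61.0, 0). CD runs at 102.1° with |CD| = 31.7, so D = (-6.6449, 30.996). E is determined by |DE| = 42.3 and |ES| = 64.9 together: it lies at the intersection of circle(D, 42.3) and circle(S, 64.9). With |DS| = 74.408, the foot of the radical line on DS is 20.924 from D and the perpendicular offset is √(42.3² − 20.924²) = 36.762. Taking the left-of-DS solution: E = (27.691, 55.700).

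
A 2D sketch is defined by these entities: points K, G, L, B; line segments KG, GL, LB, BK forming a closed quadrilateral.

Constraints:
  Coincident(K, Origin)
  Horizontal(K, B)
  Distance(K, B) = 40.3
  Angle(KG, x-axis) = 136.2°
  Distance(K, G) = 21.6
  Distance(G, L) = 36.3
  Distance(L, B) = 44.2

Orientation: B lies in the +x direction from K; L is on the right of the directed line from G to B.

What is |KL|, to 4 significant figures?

17.89

Checks: |GL| = 36.30 ✓; |LB| = 44.20 ✓.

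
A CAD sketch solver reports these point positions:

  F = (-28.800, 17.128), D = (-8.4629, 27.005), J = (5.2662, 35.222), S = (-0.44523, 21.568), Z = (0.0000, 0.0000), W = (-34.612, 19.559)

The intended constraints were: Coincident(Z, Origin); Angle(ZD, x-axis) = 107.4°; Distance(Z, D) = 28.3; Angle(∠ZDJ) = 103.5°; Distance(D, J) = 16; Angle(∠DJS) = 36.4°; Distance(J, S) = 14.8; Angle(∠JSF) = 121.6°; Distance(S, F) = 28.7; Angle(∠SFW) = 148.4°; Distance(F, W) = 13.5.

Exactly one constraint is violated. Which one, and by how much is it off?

Distance(F, W) = 13.5 — off by 7.20.

Z = (0.00, 0.00) ✓; ZD at 107.4° ✓; |ZD| = 28.30 ✓; ∠ZDJ = 103.5° ✓; |DJ| = 16.00 ✓; ∠DJS = 36.40° ✓; |JS| = 14.80 ✓; ∠JSF = 121.6° ✓; |SF| = 28.70 ✓; ∠SFW = 148.4° ✓; |FW| = 6.300 ✗.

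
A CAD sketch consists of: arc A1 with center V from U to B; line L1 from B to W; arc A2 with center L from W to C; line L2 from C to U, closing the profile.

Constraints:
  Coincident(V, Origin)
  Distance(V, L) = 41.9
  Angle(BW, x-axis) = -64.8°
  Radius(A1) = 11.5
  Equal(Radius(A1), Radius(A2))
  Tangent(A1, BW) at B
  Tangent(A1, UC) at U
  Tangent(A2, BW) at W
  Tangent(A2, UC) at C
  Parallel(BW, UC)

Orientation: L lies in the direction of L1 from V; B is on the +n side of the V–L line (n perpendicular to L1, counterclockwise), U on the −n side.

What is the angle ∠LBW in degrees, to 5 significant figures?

15.348°

The slot axis is L1's direction at -64.8°, so u = (cos -64.8°, sin -64.8°) = (0.42578, -0.90483) and n = (−sin -64.8°, cos -64.8°) = (0.90483, 0.42578). V is at the origin and L lies 41.9 along u from V, so L = 41.9·u = (17.840, -37.912). Tangency of A1 to both parallel lines with radius 11.5 puts B and U at V ± 11.5·n: B = (10.406, 4.8965), U = (-10.406, -4.8965). Equal radii place W and C the same way about L: W = L + 11.5·n = (28.246, -33.016), C = L − 11.5·n = (7.4346, -42.809). Then cos ∠LBW = BL·BW / (|BL||BW|), giving 15.348°.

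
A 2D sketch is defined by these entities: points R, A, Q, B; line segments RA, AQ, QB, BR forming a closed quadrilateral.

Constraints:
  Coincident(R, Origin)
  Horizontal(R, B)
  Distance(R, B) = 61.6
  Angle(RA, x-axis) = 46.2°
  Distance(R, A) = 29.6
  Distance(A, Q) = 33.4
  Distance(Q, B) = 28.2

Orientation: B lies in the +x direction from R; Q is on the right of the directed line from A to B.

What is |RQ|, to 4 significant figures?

35.91

R is at the origin; R and B share the same y with |RB| = 61.6 and B in +x, so B = (61.6, 0). RA runs at 46.2° with |RA| = 29.6, so A = (20.49, 21.36). Q is determined by |AQ| = 33.4 and |QB| = 28.2 together: it lies at the intersection of circle(A, 33.4) and circle(B, 28.2). With |AB| = 46.33, the foot of the radical line on AB is 26.62 from A and the perpendicular offset is √(33.4² − 26.62²) = 20.17. Taking the right-of-AB solution: Q = (34.81, -8.809).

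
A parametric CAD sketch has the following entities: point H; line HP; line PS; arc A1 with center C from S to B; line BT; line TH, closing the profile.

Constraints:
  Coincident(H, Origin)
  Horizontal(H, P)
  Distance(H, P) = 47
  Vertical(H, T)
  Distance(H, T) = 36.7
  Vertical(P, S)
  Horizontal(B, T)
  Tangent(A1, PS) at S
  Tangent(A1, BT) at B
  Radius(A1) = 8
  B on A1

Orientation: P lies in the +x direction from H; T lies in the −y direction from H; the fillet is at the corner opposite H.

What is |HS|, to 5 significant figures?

55.070

H is at the origin; H and P share the same y with |HP| = 47.0 and P on the +x side, so P = (47.000, 0.0000). HT is vertical with |HT| = 36.7 and T on the −y side, so T = (0.0000, -36.700). The virtual corner opposite H is at (47.000, -36.700). A1 meets PS tangentially, so CS is at right angles to PS and the tangent condition forces CB to be normal to BT, with radius 8.0, so the center C sits 8.0 in from both sides at C = (39.000, -28.700). That places the tangent points at S = (47.000, -28.700) on PS and B = (39.000, -36.700) on BT. Then |HS| = |S − H| = 55.070.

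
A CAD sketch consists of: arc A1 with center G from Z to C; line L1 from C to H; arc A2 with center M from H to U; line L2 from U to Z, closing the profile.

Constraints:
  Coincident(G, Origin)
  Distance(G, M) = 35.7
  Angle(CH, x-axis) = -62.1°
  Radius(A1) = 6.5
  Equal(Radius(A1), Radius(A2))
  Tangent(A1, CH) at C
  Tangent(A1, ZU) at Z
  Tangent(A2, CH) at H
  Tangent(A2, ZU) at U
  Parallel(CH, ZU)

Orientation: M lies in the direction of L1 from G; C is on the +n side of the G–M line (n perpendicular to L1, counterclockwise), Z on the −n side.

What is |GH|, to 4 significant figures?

36.29

The slot axis is L1's direction at -62.1°, so u = (cos -62.1°, sin -62.1°) = (0.4679, -0.8838) and n = (−sin -62.1°, cos -62.1°) = (0.8838, 0.4679). G is at the origin and M lies 35.7 along u from G, so M = 35.7·u = (16.71, -31.55). Tangency of A1 to both parallel lines with radius 6.5 puts C and Z at G ± 6.5·n: C = (5.744, 3.042), Z = (-5.744, -3.042). Equal radii place H and U the same way about M: H = M + 6.5·n = (22.45, -28.51), U = M − 6.5·n = (10.96, -34.59). Then |GH| = |H − G| = 36.29.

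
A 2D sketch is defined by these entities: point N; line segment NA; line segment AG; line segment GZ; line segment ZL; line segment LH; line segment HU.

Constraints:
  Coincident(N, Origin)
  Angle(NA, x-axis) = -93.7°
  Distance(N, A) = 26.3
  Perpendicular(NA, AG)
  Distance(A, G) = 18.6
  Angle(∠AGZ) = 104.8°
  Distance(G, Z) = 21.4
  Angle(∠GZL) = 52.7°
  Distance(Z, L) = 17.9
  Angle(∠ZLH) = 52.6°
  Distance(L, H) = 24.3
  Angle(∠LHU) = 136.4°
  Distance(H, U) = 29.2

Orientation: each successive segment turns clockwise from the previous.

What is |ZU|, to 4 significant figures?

35.08

N is at the origin; NA runs at -93.7° with length 26.3, so A = (-1.697, -26.25). The perpendicularity gives AG at right angles to NA, so AG runs at 176.3°; with |AG| = 18.6, G = (-20.26, -25.04). ∠AGZ = 104.8° gives GZ at 101.1° from the x-axis; with |GZ| = 21.4, Z = (-24.38, -4.045). ∠GZL = 52.7° gives ZL at -26.20° from the x-axis; with |ZL| = 17.9, L = (-8.317, -11.95). ∠ZLH = 52.6° gives LH at -153.6° from the x-axis; with |LH| = 24.3, H = (-30.08, -22.75). ∠LHU = 136.4° gives HU at 162.8° from the x-axis; with |HU| = 29.2, U = (-57.98, -14.12). Then |ZU| = |U − Z| = 35.08.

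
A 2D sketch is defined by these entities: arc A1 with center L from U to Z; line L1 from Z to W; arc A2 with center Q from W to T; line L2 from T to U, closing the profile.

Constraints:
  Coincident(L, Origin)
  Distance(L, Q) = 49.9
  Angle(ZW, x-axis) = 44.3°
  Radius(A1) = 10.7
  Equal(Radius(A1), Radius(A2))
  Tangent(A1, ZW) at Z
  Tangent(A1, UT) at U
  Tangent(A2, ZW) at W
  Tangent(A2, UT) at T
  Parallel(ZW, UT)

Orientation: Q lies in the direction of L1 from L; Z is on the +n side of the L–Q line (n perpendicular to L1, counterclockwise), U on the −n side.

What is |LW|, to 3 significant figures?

51.0

Tangency of A1 to both parallel lines with radius 10.7 puts Z and U at L ± 10.7·n: Z = (-7.47, 7.66), U = (7.47, -7.66). Equal radii place W and T the same way about Q: W = Q + 10.7·n = (28.2, 42.5), T = Q − 10.7·n = (43.2, 27.2). Then |LW| = |W − L| = 51.0.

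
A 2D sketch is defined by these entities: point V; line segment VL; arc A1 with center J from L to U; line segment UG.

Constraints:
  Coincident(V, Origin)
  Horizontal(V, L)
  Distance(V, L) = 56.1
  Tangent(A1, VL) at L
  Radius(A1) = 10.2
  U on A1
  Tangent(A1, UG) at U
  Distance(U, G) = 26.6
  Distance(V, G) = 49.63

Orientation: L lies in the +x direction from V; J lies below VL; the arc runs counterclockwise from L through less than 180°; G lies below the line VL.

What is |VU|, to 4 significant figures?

46.96

V is at the origin; VL is horizontal with |VL| = 56.1 and L on the +x side, so L = (56.10, 0.000). Since A1 is tangent to VL there, JL ⟂ VL, so J = L + (0, -10.2) = (56.10, -10.20). Since JU ⟂ UG (tangency), |JG| = √(10.2² + 26.6²) = 28.49 regardless of where U sits on A1. So G lies on both circle(V, 49.63) and circle(J, 28.49); the below-VL intersection is G = (37.86, -32.09). U is the foot of the tangent from G: U = (46.45, -6.909).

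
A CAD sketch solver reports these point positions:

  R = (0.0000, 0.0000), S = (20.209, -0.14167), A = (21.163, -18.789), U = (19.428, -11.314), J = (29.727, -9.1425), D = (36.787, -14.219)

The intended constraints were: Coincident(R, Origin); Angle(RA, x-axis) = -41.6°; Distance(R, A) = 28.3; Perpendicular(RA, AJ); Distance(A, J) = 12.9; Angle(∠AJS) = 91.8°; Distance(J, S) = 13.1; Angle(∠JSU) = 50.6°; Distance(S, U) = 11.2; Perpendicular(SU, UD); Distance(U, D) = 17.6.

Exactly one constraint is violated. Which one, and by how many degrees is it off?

Perpendicular(SU, UD) — off by 5.50°.

R = (0.00, 0.00) ✓; RA at -41.60° ✓; |RA| = 28.30 ✓; ∠(RA, AJ) = 90.00° ✓; |AJ| = 12.90 ✓; ∠AJS = 91.80° ✓; |JS| = 13.10 ✓; ∠JSU = 50.60° ✓; |SU| = 11.20 ✓; ∠(SU, UD) = 84.50° ✗; |UD| = 17.60 ✓.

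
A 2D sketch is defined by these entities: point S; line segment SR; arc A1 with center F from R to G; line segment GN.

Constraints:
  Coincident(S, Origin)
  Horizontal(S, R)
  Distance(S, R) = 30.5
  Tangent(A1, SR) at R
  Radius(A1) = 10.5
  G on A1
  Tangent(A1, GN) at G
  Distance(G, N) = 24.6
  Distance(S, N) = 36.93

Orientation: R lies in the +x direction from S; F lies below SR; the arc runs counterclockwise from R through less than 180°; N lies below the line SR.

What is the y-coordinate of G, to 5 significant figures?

-8.8545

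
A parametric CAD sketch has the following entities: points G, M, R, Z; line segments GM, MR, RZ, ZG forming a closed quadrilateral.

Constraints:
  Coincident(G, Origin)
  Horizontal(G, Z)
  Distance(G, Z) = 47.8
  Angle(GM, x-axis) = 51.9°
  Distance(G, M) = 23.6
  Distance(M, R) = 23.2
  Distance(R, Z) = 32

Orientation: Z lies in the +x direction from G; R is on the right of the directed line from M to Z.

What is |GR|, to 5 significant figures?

16.765

Checks: |MR| = 23.20 ✓; |RZ| = 32.00 ✓.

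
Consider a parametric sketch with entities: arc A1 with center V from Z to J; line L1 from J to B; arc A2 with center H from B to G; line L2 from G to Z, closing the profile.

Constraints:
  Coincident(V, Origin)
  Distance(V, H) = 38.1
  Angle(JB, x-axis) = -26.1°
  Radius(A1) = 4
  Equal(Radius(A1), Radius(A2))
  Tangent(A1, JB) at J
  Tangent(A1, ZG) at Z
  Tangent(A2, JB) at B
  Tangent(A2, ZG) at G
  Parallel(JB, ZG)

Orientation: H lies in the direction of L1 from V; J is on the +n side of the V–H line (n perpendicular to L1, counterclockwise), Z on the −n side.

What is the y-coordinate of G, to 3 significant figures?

-20.4

The slot axis is L1's direction at -26.1°, so u = (cos -26.1°, sin -26.1°) = (0.898, -0.440) and n = (−sin -26.1°, cos -26.1°) = (0.440, 0.898). V is at the origin and H lies 38.1 along u from V, so H = 38.1·u = (34.2, -16.8). Tangency of A1 to both parallel lines with radius 4.0 puts J and Z at V ± 4.0·n: J = (1.76, 3.59), Z = (-1.76, -3.59). Equal radii place B and G the same way about H: B = H + 4.0·n = (36.0, -13.2), G = H − 4.0·n = (32.5, -20.4). So G.y = -20.4.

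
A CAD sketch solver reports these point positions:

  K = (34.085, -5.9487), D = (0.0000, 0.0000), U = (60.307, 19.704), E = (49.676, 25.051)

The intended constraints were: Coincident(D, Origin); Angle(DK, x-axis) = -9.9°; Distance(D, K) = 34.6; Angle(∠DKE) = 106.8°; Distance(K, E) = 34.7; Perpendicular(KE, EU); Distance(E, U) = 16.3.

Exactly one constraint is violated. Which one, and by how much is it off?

Distance(E, U) = 16.3 — off by 4.40.

D = (0.00, 0.00) ✓; DK at -9.900° ✓; |DK| = 34.60 ✓; ∠DKE = 106.8° ✓; |KE| = 34.70 ✓; ∠(KE, EU) = 90.00° ✓; |EU| = 11.90 ✗.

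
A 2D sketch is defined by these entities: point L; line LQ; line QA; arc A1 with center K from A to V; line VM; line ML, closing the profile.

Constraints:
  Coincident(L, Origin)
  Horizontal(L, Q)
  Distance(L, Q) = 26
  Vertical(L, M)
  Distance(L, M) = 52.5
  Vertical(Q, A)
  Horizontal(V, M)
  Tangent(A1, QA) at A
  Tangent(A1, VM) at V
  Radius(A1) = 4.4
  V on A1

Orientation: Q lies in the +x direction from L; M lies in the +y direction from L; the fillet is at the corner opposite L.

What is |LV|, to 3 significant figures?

56.8

L is at the origin; L and Q share the same y with |LQ| = 26.0 and Q on the +x side, so Q = (26.0, 0.00). L and M share the same x with |LM| = 52.5 and M on the +y side, so M = (0.00, 52.5). The virtual corner opposite L is at (26.0, 52.5). Tangency of A1 to QA means the radius KA is perpendicular to QA and since A1 is tangent to VM there, KV ⟂ VM, with radius 4.4, so the center K sits 4.4 in from both sides at K = (21.6, 48.1). That places the tangent points at A = (26.0, 48.1) on QA and V = (21.6, 52.5) on VM. Then |LV| = |V − L| = 56.8.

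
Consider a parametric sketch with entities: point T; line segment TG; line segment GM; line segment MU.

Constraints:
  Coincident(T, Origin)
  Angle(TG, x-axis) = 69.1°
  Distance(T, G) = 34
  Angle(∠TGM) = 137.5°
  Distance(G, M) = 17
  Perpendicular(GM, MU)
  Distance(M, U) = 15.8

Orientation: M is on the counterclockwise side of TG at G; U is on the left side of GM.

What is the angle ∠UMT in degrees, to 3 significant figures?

61.4°

T is at the origin; TG runs at 69.1° with length 34.0, so G = 34.0·(cos 69.1°, sin 69.1°) = (12.1, 31.8). ∠TGM = 137.5°, so GM runs at 69.1° + (180° − 137.5°) = 112° from the x-axis; with |GM| = 17.0, M = G + 17.0·(cos 112°, sin 112°) = (5.87, 47.6). GM is perpendicular to MU; with |MU| = 15.8 on the left of GM, U = M + 15.8·(-0.930, -0.368) = (-8.82, 41.8). Then cos ∠UMT = MU·MT / (|MU||MT|), giving 61.4°.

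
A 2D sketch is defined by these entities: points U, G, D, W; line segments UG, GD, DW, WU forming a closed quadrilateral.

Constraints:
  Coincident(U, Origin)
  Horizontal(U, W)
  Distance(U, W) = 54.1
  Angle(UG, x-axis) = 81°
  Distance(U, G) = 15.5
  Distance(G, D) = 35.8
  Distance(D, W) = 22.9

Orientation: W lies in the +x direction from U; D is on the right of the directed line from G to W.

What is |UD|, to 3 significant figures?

32.2

Checks: |UW| = 54.10 ✓; |UG| = 15.50 ✓; |GD| = 35.80 ✓; |DW| = 22.90 ✓.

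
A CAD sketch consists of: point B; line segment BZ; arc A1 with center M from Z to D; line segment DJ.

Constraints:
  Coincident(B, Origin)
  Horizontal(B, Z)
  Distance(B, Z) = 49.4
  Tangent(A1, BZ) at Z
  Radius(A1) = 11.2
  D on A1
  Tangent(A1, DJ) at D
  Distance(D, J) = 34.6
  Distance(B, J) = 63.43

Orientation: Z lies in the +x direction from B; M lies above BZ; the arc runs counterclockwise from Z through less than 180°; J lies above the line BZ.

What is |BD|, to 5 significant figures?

61.505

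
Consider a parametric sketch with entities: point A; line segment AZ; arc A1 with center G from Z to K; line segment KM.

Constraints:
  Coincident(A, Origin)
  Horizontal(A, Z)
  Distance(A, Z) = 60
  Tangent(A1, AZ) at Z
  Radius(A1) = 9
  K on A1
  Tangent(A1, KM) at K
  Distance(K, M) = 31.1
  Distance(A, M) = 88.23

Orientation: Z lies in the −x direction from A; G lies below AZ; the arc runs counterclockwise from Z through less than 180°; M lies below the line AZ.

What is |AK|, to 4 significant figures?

68.25

A is at the origin; A and Z share the same y with |AZ| = 60.0 and Z on the −x side, so Z = (-60.00, 0.000). The tangent condition forces GZ to be normal to AZ, so G = Z + (0, -9) = (-60.00, -9.000). Since GK ⟂ KM (tangency), |GM| = √(9.0² + 31.1²) = 32.38 regardless of where K sits on A1. So M lies on both circle(A, 88.23) and circle(G, 32.38); the below-AZ intersection is M = (-81.88, -32.86). K is the foot of the tangent from M: K = (-68.06, -5.001).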